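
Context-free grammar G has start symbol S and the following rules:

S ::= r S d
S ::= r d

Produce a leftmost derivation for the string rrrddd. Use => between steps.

S => rSd   [S ::= r S d]
rSd => rrSdd   [S ::= r S d]
rrSdd => rrrddd   [S ::= r d]

S => rSd => rrSdd => rrrddd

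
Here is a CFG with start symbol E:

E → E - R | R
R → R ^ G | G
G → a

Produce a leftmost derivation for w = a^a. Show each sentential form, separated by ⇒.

E ⇒ R   [E → R]
R ⇒ R^G   [R → R ^ G]
R^G ⇒ G^G   [R → G]
G^G ⇒ a^G   [G → a]
a^G ⇒ a^a   [G → a]

E ⇒ R ⇒ R^G ⇒ G^G ⇒ a^G ⇒ a^a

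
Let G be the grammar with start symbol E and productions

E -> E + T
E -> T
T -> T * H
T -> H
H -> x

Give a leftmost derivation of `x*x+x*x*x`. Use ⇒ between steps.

E ⇒ E+T ⇒ T+T ⇒ T*H+T ⇒ H*H+T ⇒ x*H+T ⇒ x*x+T ⇒ x*x+T*H ⇒ x*x+T*H*H ⇒ x*x+H*H*H ⇒ x*x+x*H*H ⇒ x*x+x*x*H ⇒ x*x+x*x*x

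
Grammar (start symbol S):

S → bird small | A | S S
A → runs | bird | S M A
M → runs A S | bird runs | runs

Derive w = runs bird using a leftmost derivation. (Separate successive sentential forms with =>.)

S => S S   [S → S S]
S S => A S   [S → A]
A S => runs S   [A → runs]
runs S => runs A   [S → A]
runs A => runs bird   [A → bird]

S => S S => A S => runs S => runs A => runs bird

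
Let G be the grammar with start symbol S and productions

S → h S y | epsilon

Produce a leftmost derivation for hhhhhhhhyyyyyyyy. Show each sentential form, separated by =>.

S => hSy => hhSyy => hhhSyyy => hhhhSyyyy => hhhhhSyyyyy => hhhhhhSyyyyyy => hhhhhhhSyyyyyyy => hhhhhhhhSyyyyyyyy => hhhhhhhhyyyyyyyy

S => hSy   [S → h S y]
hSy => hhSyy   [S → h S y]
hhSyy => hhhSyyy   [S → h S y]
hhhSyyy => hhhhSyyyy   [S → h S y]
hhhhSyyyy => hhhhhSyyyyy   [S → h S y]
hhhhhSyyyyy => hhhhhhSyyyyyy   [S → h S y]
hhhhhhSyyyyyy => hhhhhhhSyyyyyyy   [S → h S y]
hhhhhhhSyyyyyyy => hhhhhhhhSyyyyyyyy   [S → h S y]
hhhhhhhhSyyyyyyyy => hhhhhhhhyyyyyyyy   [S → epsilon]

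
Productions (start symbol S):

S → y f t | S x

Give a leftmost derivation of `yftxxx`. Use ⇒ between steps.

S ⇒ Sx ⇒ Sxx ⇒ Sxxx ⇒ yftxxx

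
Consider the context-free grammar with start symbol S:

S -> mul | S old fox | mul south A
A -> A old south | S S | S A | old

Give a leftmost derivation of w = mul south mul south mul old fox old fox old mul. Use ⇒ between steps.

S ⇒ mul south A ⇒ mul south S S ⇒ mul south mul south A S ⇒ mul south mul south S A S ⇒ mul south mul south S old fox A S ⇒ mul south mul south S old fox old fox A S ⇒ mul south mul south mul old fox old fox A S ⇒ mul south mul south mul old fox old fox old S ⇒ mul south mul south mul old fox old fox old mul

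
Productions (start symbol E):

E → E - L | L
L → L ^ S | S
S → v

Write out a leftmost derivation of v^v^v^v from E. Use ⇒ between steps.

E ⇒ L   [E → L]
L ⇒ L^S   [L → L ^ S]
L^S ⇒ L^S^S   [L → L ^ S]
L^S^S ⇒ L^S^S^S   [L → L ^ S]
L^S^S^S ⇒ S^S^S^S   [L → S]
S^S^S^S ⇒ v^S^S^S   [S → v]
v^S^S^S ⇒ v^v^S^S   [S → v]
v^v^S^S ⇒ v^v^v^S   [S → v]
v^v^v^S ⇒ v^v^v^v   [S → v]

E⇒L⇒L^S⇒L^S^S⇒L^S^S^S⇒S^S^S^S⇒v^S^S^S⇒v^v^S^S⇒v^v^v^S⇒v^v^v^v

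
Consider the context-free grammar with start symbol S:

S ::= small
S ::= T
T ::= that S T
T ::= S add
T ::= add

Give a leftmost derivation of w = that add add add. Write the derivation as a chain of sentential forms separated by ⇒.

S ⇒ T ⇒ S add ⇒ T add ⇒ that S T add ⇒ that T T add ⇒ that add T add ⇒ that add add add

S ⇒ T   [S ::= T]
T ⇒ S add   [T ::= S add]
S add ⇒ T add   [S ::= T]
T add ⇒ that S T add   [T ::= that S T]
that S T add ⇒ that T T add   [S ::= T]
that T T add ⇒ that add T add   [T ::= add]
that add T add ⇒ that add add add   [T ::= add]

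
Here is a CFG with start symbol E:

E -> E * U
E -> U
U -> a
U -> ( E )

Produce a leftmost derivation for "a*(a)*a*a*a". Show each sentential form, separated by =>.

E=>E*U=>E*U*U=>E*U*U*U=>E*U*U*U*U=>U*U*U*U*U=>a*U*U*U*U=>a*(E)*U*U*U=>a*(U)*U*U*U=>a*(a)*U*U*U=>a*(a)*a*U*U=>a*(a)*a*a*U=>a*(a)*a*a*a

E => E*U   [E -> E * U]
E*U => E*U*U   [E -> E * U]
E*U*U => E*U*U*U   [E -> E * U]
E*U*U*U => E*U*U*U*U   [E -> E * U]
E*U*U*U*U => U*U*U*U*U   [E -> U]
U*U*U*U*U => a*U*U*U*U   [U -> a]
a*U*U*U*U => a*(E)*U*U*U   [U -> ( E )]
a*(E)*U*U*U => a*(U)*U*U*U   [E -> U]
a*(U)*U*U*U => a*(a)*U*U*U   [U -> a]
a*(a)*U*U*U => a*(a)*a*U*U   [U -> a]
a*(a)*a*U*U => a*(a)*a*a*U   [U -> a]
a*(a)*a*a*U => a*(a)*a*a*a   [U -> a]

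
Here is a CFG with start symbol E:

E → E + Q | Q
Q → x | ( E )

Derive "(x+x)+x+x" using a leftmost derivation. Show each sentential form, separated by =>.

E=>E+Q=>E+Q+Q=>Q+Q+Q=>(E)+Q+Q=>(E+Q)+Q+Q=>(Q+Q)+Q+Q=>(x+Q)+Q+Q=>(x+x)+Q+Q=>(x+x)+x+Q=>(x+x)+x+x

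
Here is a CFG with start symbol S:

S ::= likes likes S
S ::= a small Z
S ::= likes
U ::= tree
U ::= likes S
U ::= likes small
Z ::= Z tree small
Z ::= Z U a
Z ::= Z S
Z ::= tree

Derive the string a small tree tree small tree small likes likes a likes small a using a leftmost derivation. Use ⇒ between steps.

S ⇒ a small Z   [S ::= a small Z]
a small Z ⇒ a small Z U a   [Z ::= Z U a]
a small Z U a ⇒ a small Z U a U a   [Z ::= Z U a]
a small Z U a U a ⇒ a small Z tree small U a U a   [Z ::= Z tree small]
a small Z tree small U a U a ⇒ a small Z tree small tree small U a U a   [Z ::= Z tree small]
a small Z tree small tree small U a U a ⇒ a small tree tree small tree small U a U a   [Z ::= tree]
a small tree tree small tree small U a U a ⇒ a small tree tree small tree small likes S a U a   [U ::= likes S]
a small tree tree small tree small likes S a U a ⇒ a small tree tree small tree small likes likes a U a   [S ::= likes]
a small tree tree small tree small likes likes a U a ⇒ a small tree tree small tree small likes likes a likes small a   [U ::= likes small]

S ⇒ a small Z ⇒ a small Z U a ⇒ a small Z U a U a ⇒ a small Z tree small U a U a ⇒ a small Z tree small tree small U a U a ⇒ a small tree tree small tree small U a U a ⇒ a small tree tree small tree small likes S a U a ⇒ a small tree tree small tree small likes likes a U a ⇒ a small tree tree small tree small likes likes a likes small a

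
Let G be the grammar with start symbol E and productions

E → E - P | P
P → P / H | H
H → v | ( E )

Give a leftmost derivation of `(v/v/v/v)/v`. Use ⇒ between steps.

E ⇒ P ⇒ P/H ⇒ H/H ⇒ (E)/H ⇒ (P)/H ⇒ (P/H)/H ⇒ (P/H/H)/H ⇒ (P/H/H/H)/H ⇒ (H/H/H/H)/H ⇒ (v/H/H/H)/H ⇒ (v/v/H/H)/H ⇒ (v/v/v/H)/H ⇒ (v/v/v/v)/H ⇒ (v/v/v/v)/v

E ⇒ P   [E → P]
P ⇒ P/H   [P → P / H]
P/H ⇒ H/H   [P → H]
H/H ⇒ (E)/H   [H → ( E )]
(E)/H ⇒ (P)/H   [E → P]
(P)/H ⇒ (P/H)/H   [P → P / H]
(P/H)/H ⇒ (P/H/H)/H   [P → P / H]
(P/H/H)/H ⇒ (P/H/H/H)/H   [P → P / H]
(P/H/H/H)/H ⇒ (H/H/H/H)/H   [P → H]
(H/H/H/H)/H ⇒ (v/H/H/H)/H   [H → v]
(v/H/H/H)/H ⇒ (v/v/H/H)/H   [H → v]
(v/v/H/H)/H ⇒ (v/v/v/H)/H   [H → v]
(v/v/v/H)/H ⇒ (v/v/v/v)/H   [H → v]
(v/v/v/v)/H ⇒ (v/v/v/v)/v   [H → v]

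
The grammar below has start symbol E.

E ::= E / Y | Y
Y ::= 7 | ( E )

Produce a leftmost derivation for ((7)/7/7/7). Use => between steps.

E=>Y=>(E)=>(E/Y)=>(E/Y/Y)=>(E/Y/Y/Y)=>(Y/Y/Y/Y)=>((E)/Y/Y/Y)=>((Y)/Y/Y/Y)=>((7)/Y/Y/Y)=>((7)/7/Y/Y)=>((7)/7/7/Y)=>((7)/7/7/7)

E => Y   [E ::= Y]
Y => (E)   [Y ::= ( E )]
(E) => (E/Y)   [E ::= E / Y]
(E/Y) => (E/Y/Y)   [E ::= E / Y]
(E/Y/Y) => (E/Y/Y/Y)   [E ::= E / Y]
(E/Y/Y/Y) => (Y/Y/Y/Y)   [E ::= Y]
(Y/Y/Y/Y) => ((E)/Y/Y/Y)   [Y ::= ( E )]
((E)/Y/Y/Y) => ((Y)/Y/Y/Y)   [E ::= Y]
((Y)/Y/Y/Y) => ((7)/Y/Y/Y)   [Y ::= 7]
((7)/Y/Y/Y) => ((7)/7/Y/Y)   [Y ::= 7]
((7)/7/Y/Y) => ((7)/7/7/Y)   [Y ::= 7]
((7)/7/7/Y) => ((7)/7/7/7)   [Y ::= 7]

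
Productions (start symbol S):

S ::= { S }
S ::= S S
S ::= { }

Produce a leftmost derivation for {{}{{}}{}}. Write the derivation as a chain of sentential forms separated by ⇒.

S ⇒ {S}   [S ::= { S }]
{S} ⇒ {SS}   [S ::= S S]
{SS} ⇒ {SSS}   [S ::= S S]
{SSS} ⇒ {{}SS}   [S ::= { }]
{{}SS} ⇒ {{}{S}S}   [S ::= { S }]
{{}{S}S} ⇒ {{}{{}}S}   [S ::= { }]
{{}{{}}S} ⇒ {{}{{}}{}}   [S ::= { }]

S ⇒ {S} ⇒ {SS} ⇒ {SSS} ⇒ {{}SS} ⇒ {{}{S}S} ⇒ {{}{{}}S} ⇒ {{}{{}}{}}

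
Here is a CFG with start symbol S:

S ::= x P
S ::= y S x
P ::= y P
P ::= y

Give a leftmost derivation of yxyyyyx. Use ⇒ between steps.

S ⇒ ySx ⇒ yxPx ⇒ yxyPx ⇒ yxyyPx ⇒ yxyyyPx ⇒ yxyyyyx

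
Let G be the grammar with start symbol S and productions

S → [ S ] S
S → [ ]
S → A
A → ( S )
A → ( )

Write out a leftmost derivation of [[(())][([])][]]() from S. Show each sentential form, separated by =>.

S=>[S]S=>[[S]S]S=>[[A]S]S=>[[(S)]S]S=>[[(A)]S]S=>[[(())]S]S=>[[(())][S]S]S=>[[(())][A]S]S=>[[(())][(S)]S]S=>[[(())][([])]S]S=>[[(())][([])][]]S=>[[(())][([])][]]A=>[[(())][([])][]]()

S => [S]S   [S → [ S ] S]
[S]S => [[S]S]S   [S → [ S ] S]
[[S]S]S => [[A]S]S   [S → A]
[[A]S]S => [[(S)]S]S   [A → ( S )]
[[(S)]S]S => [[(A)]S]S   [S → A]
[[(A)]S]S => [[(())]S]S   [A → ( )]
[[(())]S]S => [[(())][S]S]S   [S → [ S ] S]
[[(())][S]S]S => [[(())][A]S]S   [S → A]
[[(())][A]S]S => [[(())][(S)]S]S   [A → ( S )]
[[(())][(S)]S]S => [[(())][([])]S]S   [S → [ ]]
[[(())][([])]S]S => [[(())][([])][]]S   [S → [ ]]
[[(())][([])][]]S => [[(())][([])][]]A   [S → A]
[[(())][([])][]]A => [[(())][([])][]]()   [A → ( )]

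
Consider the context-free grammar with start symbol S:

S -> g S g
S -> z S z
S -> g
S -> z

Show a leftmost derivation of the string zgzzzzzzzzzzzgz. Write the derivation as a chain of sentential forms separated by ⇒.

S ⇒ zSz ⇒ zgSgz ⇒ zgzSzgz ⇒ zgzzSzzgz ⇒ zgzzzSzzzgz ⇒ zgzzzzSzzzzgz ⇒ zgzzzzzSzzzzzgz ⇒ zgzzzzzzzzzzzgz

S ⇒ zSz   [S -> z S z]
zSz ⇒ zgSgz   [S -> g S g]
zgSgz ⇒ zgzSzgz   [S -> z S z]
zgzSzgz ⇒ zgzzSzzgz   [S -> z S z]
zgzzSzzgz ⇒ zgzzzSzzzgz   [S -> z S z]
zgzzzSzzzgz ⇒ zgzzzzSzzzzgz   [S -> z S z]
zgzzzzSzzzzgz ⇒ zgzzzzzSzzzzzgz   [S -> z S z]
zgzzzzzSzzzzzgz ⇒ zgzzzzzzzzzzzgz   [S -> z]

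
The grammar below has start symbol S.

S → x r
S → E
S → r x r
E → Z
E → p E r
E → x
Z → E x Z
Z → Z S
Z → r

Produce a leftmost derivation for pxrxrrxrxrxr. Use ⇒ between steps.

S ⇒ E   [S → E]
E ⇒ Z   [E → Z]
Z ⇒ ZS   [Z → Z S]
ZS ⇒ ZSS   [Z → Z S]
ZSS ⇒ ZSSS   [Z → Z S]
ZSSS ⇒ ExZSSS   [Z → E x Z]
ExZSSS ⇒ pErxZSSS   [E → p E r]
pErxZSSS ⇒ pxrxZSSS   [E → x]
pxrxZSSS ⇒ pxrxrSSS   [Z → r]
pxrxrSSS ⇒ pxrxrrxrSS   [S → r x r]
pxrxrrxrSS ⇒ pxrxrrxrxrS   [S → x r]
pxrxrrxrxrS ⇒ pxrxrrxrxrxr   [S → x r]

S ⇒ E ⇒ Z ⇒ ZS ⇒ ZSS ⇒ ZSSS ⇒ ExZSSS ⇒ pErxZSSS ⇒ pxrxZSSS ⇒ pxrxrSSS ⇒ pxrxrrxrSS ⇒ pxrxrrxrxrS ⇒ pxrxrrxrxrxr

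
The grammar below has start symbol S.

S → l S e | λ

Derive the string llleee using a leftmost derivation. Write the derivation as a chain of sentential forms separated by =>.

S => lSe   [S → l S e]
lSe => llSee   [S → l S e]
llSee => lllSeee   [S → l S e]
lllSeee => llleee   [S → λ]

S => lSe => llSee => lllSeee => llleee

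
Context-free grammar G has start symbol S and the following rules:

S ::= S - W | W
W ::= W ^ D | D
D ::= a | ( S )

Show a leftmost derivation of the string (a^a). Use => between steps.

S => W => D => (S) => (W) => (W^D) => (D^D) => (a^D) => (a^a)

S => W   [S ::= W]
W => D   [W ::= D]
D => (S)   [D ::= ( S )]
(S) => (W)   [S ::= W]
(W) => (W^D)   [W ::= W ^ D]
(W^D) => (D^D)   [W ::= D]
(D^D) => (a^D)   [D ::= a]
(a^D) => (a^a)   [D ::= a]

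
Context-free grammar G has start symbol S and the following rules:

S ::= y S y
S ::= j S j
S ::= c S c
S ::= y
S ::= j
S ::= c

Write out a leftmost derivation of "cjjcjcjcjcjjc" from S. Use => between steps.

S => cSc   [S ::= c S c]
cSc => cjSjc   [S ::= j S j]
cjSjc => cjjSjjc   [S ::= j S j]
cjjSjjc => cjjcScjjc   [S ::= c S c]
cjjcScjjc => cjjcjSjcjjc   [S ::= j S j]
cjjcjSjcjjc => cjjcjcScjcjjc   [S ::= c S c]
cjjcjcScjcjjc => cjjcjcjcjcjjc   [S ::= j]

S=>cSc=>cjSjc=>cjjSjjc=>cjjcScjjc=>cjjcjSjcjjc=>cjjcjcScjcjjc=>cjjcjcjcjcjjc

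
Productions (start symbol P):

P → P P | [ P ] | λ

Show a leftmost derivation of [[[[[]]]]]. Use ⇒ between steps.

P⇒PP⇒[P]P⇒[[P]]P⇒[[[P]]]P⇒[[[[P]]]]P⇒[[[[PP]]]]P⇒[[[[[P]P]]]]P⇒[[[[[]P]]]]P⇒[[[[[]]]]]P⇒[[[[[]]]]]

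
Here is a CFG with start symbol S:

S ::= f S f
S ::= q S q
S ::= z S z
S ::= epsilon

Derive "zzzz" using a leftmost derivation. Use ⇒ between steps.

S ⇒ zSz ⇒ zzSzz ⇒ zzzz

S ⇒ zSz   [S ::= z S z]
zSz ⇒ zzSzz   [S ::= z S z]
zzSzz ⇒ zzzz   [S ::= epsilon]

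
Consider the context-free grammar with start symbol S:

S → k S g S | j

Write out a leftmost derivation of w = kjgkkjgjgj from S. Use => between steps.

S=>kSgS=>kjgS=>kjgkSgS=>kjgkkSgSgS=>kjgkkjgSgS=>kjgkkjgjgS=>kjgkkjgjgj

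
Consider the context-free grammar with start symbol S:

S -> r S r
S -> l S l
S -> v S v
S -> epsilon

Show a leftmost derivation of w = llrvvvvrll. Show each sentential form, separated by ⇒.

S ⇒ lSl ⇒ llSll ⇒ llrSrll ⇒ llrvSvrll ⇒ llrvvSvvrll ⇒ llrvvvvrll

S ⇒ lSl   [S -> l S l]
lSl ⇒ llSll   [S -> l S l]
llSll ⇒ llrSrll   [S -> r S r]
llrSrll ⇒ llrvSvrll   [S -> v S v]
llrvSvrll ⇒ llrvvSvvrll   [S -> v S v]
llrvvSvvrll ⇒ llrvvvvrll   [S -> epsilon]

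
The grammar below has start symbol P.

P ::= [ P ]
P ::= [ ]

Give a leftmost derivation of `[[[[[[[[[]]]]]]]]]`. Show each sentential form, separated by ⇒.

P ⇒ [P] ⇒ [[P]] ⇒ [[[P]]] ⇒ [[[[P]]]] ⇒ [[[[[P]]]]] ⇒ [[[[[[P]]]]]] ⇒ [[[[[[[P]]]]]]] ⇒ [[[[[[[[P]]]]]]]] ⇒ [[[[[[[[[]]]]]]]]]

P ⇒ [P]   [P ::= [ P ]]
[P] ⇒ [[P]]   [P ::= [ P ]]
[[P]] ⇒ [[[P]]]   [P ::= [ P ]]
[[[P]]] ⇒ [[[[P]]]]   [P ::= [ P ]]
[[[[P]]]] ⇒ [[[[[P]]]]]   [P ::= [ P ]]
[[[[[P]]]]] ⇒ [[[[[[P]]]]]]   [P ::= [ P ]]
[[[[[[P]]]]]] ⇒ [[[[[[[P]]]]]]]   [P ::= [ P ]]
[[[[[[[P]]]]]]] ⇒ [[[[[[[[P]]]]]]]]   [P ::= [ P ]]
[[[[[[[[P]]]]]]]] ⇒ [[[[[[[[[]]]]]]]]]   [P ::= [ ]]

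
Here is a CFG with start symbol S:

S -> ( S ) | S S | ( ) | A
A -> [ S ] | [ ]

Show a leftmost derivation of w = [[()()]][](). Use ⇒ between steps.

S⇒SS⇒SSS⇒ASS⇒[S]SS⇒[A]SS⇒[[S]]SS⇒[[SS]]SS⇒[[()S]]SS⇒[[()()]]SS⇒[[()()]]AS⇒[[()()]][]S⇒[[()()]][]()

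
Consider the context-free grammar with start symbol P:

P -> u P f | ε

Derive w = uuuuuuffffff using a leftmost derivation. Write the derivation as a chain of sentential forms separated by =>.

P => uPf   [P -> u P f]
uPf => uuPff   [P -> u P f]
uuPff => uuuPfff   [P -> u P f]
uuuPfff => uuuuPffff   [P -> u P f]
uuuuPffff => uuuuuPfffff   [P -> u P f]
uuuuuPfffff => uuuuuuPffffff   [P -> u P f]
uuuuuuPffffff => uuuuuuffffff   [P -> ε]

P => uPf => uuPff => uuuPfff => uuuuPffff => uuuuuPfffff => uuuuuuPffffff => uuuuuuffffff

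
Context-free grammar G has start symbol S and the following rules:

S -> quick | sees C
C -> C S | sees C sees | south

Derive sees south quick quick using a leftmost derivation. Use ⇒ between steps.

S ⇒ sees C ⇒ sees C S ⇒ sees C S S ⇒ sees south S S ⇒ sees south quick S ⇒ sees south quick quick

S ⇒ sees C   [S -> sees C]
sees C ⇒ sees C S   [C -> C S]
sees C S ⇒ sees C S S   [C -> C S]
sees C S S ⇒ sees south S S   [C -> south]
sees south S S ⇒ sees south quick S   [S -> quick]
sees south quick S ⇒ sees south quick quick   [S -> quick]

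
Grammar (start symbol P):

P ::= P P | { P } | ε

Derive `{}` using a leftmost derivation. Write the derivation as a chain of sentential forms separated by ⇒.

P ⇒ PP ⇒ PPP ⇒ PPPP ⇒ PPPPP ⇒ {P}PPPP ⇒ {}PPPP ⇒ {}PPP ⇒ {}PP ⇒ {}P ⇒ {}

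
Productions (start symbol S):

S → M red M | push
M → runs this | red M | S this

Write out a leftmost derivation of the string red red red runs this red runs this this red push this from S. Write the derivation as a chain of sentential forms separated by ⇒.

S ⇒ M red M   [S → M red M]
M red M ⇒ red M red M   [M → red M]
red M red M ⇒ red red M red M   [M → red M]
red red M red M ⇒ red red S this red M   [M → S this]
red red S this red M ⇒ red red M red M this red M   [S → M red M]
red red M red M this red M ⇒ red red red M red M this red M   [M → red M]
red red red M red M this red M ⇒ red red red runs this red M this red M   [M → runs this]
red red red runs this red M this red M ⇒ red red red runs this red runs this this red M   [M → runs this]
red red red runs this red runs this this red M ⇒ red red red runs this red runs this this red S this   [M → S this]
red red red runs this red runs this this red S this ⇒ red red red runs this red runs this this red push this   [S → push]

S ⇒ M red M ⇒ red M red M ⇒ red red M red M ⇒ red red S this red M ⇒ red red M red M this red M ⇒ red red red M red M this red M ⇒ red red red runs this red M this red M ⇒ red red red runs this red runs this this red M ⇒ red red red runs this red runs this this red S this ⇒ red red red runs this red runs this this red push this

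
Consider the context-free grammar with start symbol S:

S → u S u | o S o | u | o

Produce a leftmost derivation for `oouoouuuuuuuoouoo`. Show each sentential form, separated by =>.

S => oSo   [S → o S o]
oSo => ooSoo   [S → o S o]
ooSoo => oouSuoo   [S → u S u]
oouSuoo => oouoSouoo   [S → o S o]
oouoSouoo => oouooSoouoo   [S → o S o]
oouooSoouoo => oouoouSuoouoo   [S → u S u]
oouoouSuoouoo => oouoouuSuuoouoo   [S → u S u]
oouoouuSuuoouoo => oouoouuuSuuuoouoo   [S → u S u]
oouoouuuSuuuoouoo => oouoouuuuuuuoouoo   [S → u]

S=>oSo=>ooSoo=>oouSuoo=>oouoSouoo=>oouooSoouoo=>oouoouSuoouoo=>oouoouuSuuoouoo=>oouoouuuSuuuoouoo=>oouoouuuuuuuoouoo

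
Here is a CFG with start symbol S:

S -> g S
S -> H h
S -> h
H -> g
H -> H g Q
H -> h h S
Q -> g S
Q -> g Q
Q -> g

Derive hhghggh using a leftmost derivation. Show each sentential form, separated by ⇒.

S ⇒ Hh   [S -> H h]
Hh ⇒ HgQh   [H -> H g Q]
HgQh ⇒ hhSgQh   [H -> h h S]
hhSgQh ⇒ hhgSgQh   [S -> g S]
hhgSgQh ⇒ hhghgQh   [S -> h]
hhghgQh ⇒ hhghggh   [Q -> g]

S ⇒ Hh ⇒ HgQh ⇒ hhSgQh ⇒ hhgSgQh ⇒ hhghgQh ⇒ hhghggh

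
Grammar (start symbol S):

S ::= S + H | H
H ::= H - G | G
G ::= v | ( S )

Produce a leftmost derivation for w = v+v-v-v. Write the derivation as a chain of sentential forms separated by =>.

S=>S+H=>H+H=>G+H=>v+H=>v+H-G=>v+H-G-G=>v+G-G-G=>v+v-G-G=>v+v-v-G=>v+v-v-v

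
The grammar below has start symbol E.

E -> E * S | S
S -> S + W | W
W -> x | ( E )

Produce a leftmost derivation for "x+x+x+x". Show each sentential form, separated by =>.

E=>S=>S+W=>S+W+W=>S+W+W+W=>W+W+W+W=>x+W+W+W=>x+x+W+W=>x+x+x+W=>x+x+x+x

E => S   [E -> S]
S => S+W   [S -> S + W]
S+W => S+W+W   [S -> S + W]
S+W+W => S+W+W+W   [S -> S + W]
S+W+W+W => W+W+W+W   [S -> W]
W+W+W+W => x+W+W+W   [W -> x]
x+W+W+W => x+x+W+W   [W -> x]
x+x+W+W => x+x+x+W   [W -> x]
x+x+x+W => x+x+x+x   [W -> x]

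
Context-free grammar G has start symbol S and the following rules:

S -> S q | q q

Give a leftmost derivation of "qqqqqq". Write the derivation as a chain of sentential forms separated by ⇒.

S⇒Sq⇒Sqq⇒Sqqq⇒Sqqqq⇒qqqqqq

S ⇒ Sq   [S -> S q]
Sq ⇒ Sqq   [S -> S q]
Sqq ⇒ Sqqq   [S -> S q]
Sqqq ⇒ Sqqqq   [S -> S q]
Sqqqq ⇒ qqqqqq   [S -> q q]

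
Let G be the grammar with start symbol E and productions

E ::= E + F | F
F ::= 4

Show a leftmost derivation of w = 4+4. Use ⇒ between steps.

E ⇒ E+F   [E ::= E + F]
E+F ⇒ F+F   [E ::= F]
F+F ⇒ 4+F   [F ::= 4]
4+F ⇒ 4+4   [F ::= 4]

E ⇒ E+F ⇒ F+F ⇒ 4+F ⇒ 4+4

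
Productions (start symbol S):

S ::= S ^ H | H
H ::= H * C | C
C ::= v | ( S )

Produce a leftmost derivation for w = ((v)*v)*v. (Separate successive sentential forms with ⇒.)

S ⇒ H   [S ::= H]
H ⇒ H*C   [H ::= H * C]
H*C ⇒ C*C   [H ::= C]
C*C ⇒ (S)*C   [C ::= ( S )]
(S)*C ⇒ (H)*C   [S ::= H]
(H)*C ⇒ (H*C)*C   [H ::= H * C]
(H*C)*C ⇒ (C*C)*C   [H ::= C]
(C*C)*C ⇒ ((S)*C)*C   [C ::= ( S )]
((S)*C)*C ⇒ ((H)*C)*C   [S ::= H]
((H)*C)*C ⇒ ((C)*C)*C   [H ::= C]
((C)*C)*C ⇒ ((v)*C)*C   [C ::= v]
((v)*C)*C ⇒ ((v)*v)*C   [C ::= v]
((v)*v)*C ⇒ ((v)*v)*v   [C ::= v]

S ⇒ H ⇒ H*C ⇒ C*C ⇒ (S)*C ⇒ (H)*C ⇒ (H*C)*C ⇒ (C*C)*C ⇒ ((S)*C)*C ⇒ ((H)*C)*C ⇒ ((C)*C)*C ⇒ ((v)*C)*C ⇒ ((v)*v)*C ⇒ ((v)*v)*v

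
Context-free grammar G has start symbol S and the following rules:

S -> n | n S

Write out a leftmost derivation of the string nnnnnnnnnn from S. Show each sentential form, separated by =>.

S => nS   [S -> n S]
nS => nnS   [S -> n S]
nnS => nnnS   [S -> n S]
nnnS => nnnnS   [S -> n S]
nnnnS => nnnnnS   [S -> n S]
nnnnnS => nnnnnnS   [S -> n S]
nnnnnnS => nnnnnnnS   [S -> n S]
nnnnnnnS => nnnnnnnnS   [S -> n S]
nnnnnnnnS => nnnnnnnnnS   [S -> n S]
nnnnnnnnnS => nnnnnnnnnn   [S -> n]

S => nS => nnS => nnnS => nnnnS => nnnnnS => nnnnnnS => nnnnnnnS => nnnnnnnnS => nnnnnnnnnS => nnnnnnnnnn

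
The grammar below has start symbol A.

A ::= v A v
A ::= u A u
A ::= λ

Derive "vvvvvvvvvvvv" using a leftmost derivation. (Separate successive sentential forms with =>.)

A=>vAv=>vvAvv=>vvvAvvv=>vvvvAvvvv=>vvvvvAvvvvv=>vvvvvvAvvvvvv=>vvvvvvvvvvvv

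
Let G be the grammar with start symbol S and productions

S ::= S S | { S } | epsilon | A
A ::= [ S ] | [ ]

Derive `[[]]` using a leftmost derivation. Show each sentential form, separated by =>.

S => SS   [S ::= S S]
SS => AS   [S ::= A]
AS => [S]S   [A ::= [ S ]]
[S]S => [A]S   [S ::= A]
[A]S => [[]]S   [A ::= [ ]]
[[]]S => [[]]   [S ::= epsilon]

S => SS => AS => [S]S => [A]S => [[]]S => [[]]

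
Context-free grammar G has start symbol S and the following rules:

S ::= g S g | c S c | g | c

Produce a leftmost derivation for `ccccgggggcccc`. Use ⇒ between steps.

S ⇒ cSc   [S ::= c S c]
cSc ⇒ ccScc   [S ::= c S c]
ccScc ⇒ cccSccc   [S ::= c S c]
cccSccc ⇒ ccccScccc   [S ::= c S c]
ccccScccc ⇒ ccccgSgcccc   [S ::= g S g]
ccccgSgcccc ⇒ ccccggSggcccc   [S ::= g S g]
ccccggSggcccc ⇒ ccccgggggcccc   [S ::= g]

S ⇒ cSc ⇒ ccScc ⇒ cccSccc ⇒ ccccScccc ⇒ ccccgSgcccc ⇒ ccccggSggcccc ⇒ ccccgggggcccc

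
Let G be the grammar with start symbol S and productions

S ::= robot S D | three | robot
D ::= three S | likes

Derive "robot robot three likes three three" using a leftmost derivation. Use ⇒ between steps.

S ⇒ robot S D ⇒ robot robot S D D ⇒ robot robot three D D ⇒ robot robot three likes D ⇒ robot robot three likes three S ⇒ robot robot three likes three three

S ⇒ robot S D   [S ::= robot S D]
robot S D ⇒ robot robot S D D   [S ::= robot S D]
robot robot S D D ⇒ robot robot three D D   [S ::= three]
robot robot three D D ⇒ robot robot three likes D   [D ::= likes]
robot robot three likes D ⇒ robot robot three likes three S   [D ::= three S]
robot robot three likes three S ⇒ robot robot three likes three three   [S ::= three]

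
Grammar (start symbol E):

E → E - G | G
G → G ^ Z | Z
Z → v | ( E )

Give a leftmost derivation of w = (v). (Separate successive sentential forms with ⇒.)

E ⇒ G   [E → G]
G ⇒ Z   [G → Z]
Z ⇒ (E)   [Z → ( E )]
(E) ⇒ (G)   [E → G]
(G) ⇒ (Z)   [G → Z]
(Z) ⇒ (v)   [Z → v]

E ⇒ G ⇒ Z ⇒ (E) ⇒ (G) ⇒ (Z) ⇒ (v)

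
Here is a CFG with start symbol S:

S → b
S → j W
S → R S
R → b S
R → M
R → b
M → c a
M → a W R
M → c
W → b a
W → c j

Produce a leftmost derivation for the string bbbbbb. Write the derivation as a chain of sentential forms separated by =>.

S => RS => bSS => bbS => bbRS => bbbSS => bbbRSS => bbbbSS => bbbbbS => bbbbbb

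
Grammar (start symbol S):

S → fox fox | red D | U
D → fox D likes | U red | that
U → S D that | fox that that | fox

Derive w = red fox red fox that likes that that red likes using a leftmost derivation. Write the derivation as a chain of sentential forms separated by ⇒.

S ⇒ red D ⇒ red fox D likes ⇒ red fox U red likes ⇒ red fox S D that red likes ⇒ red fox red D D that red likes ⇒ red fox red fox D likes D that red likes ⇒ red fox red fox that likes D that red likes ⇒ red fox red fox that likes that that red likes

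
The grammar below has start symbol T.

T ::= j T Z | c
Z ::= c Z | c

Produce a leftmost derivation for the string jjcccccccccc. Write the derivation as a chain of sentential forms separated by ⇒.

T ⇒ jTZ ⇒ jjTZZ ⇒ jjcZZ ⇒ jjccZZ ⇒ jjcccZZ ⇒ jjccccZZ ⇒ jjcccccZZ ⇒ jjccccccZ ⇒ jjcccccccZ ⇒ jjccccccccZ ⇒ jjcccccccccZ ⇒ jjcccccccccc

T ⇒ jTZ   [T ::= j T Z]
jTZ ⇒ jjTZZ   [T ::= j T Z]
jjTZZ ⇒ jjcZZ   [T ::= c]
jjcZZ ⇒ jjccZZ   [Z ::= c Z]
jjccZZ ⇒ jjcccZZ   [Z ::= c Z]
jjcccZZ ⇒ jjccccZZ   [Z ::= c Z]
jjccccZZ ⇒ jjcccccZZ   [Z ::= c Z]
jjcccccZZ ⇒ jjccccccZ   [Z ::= c]
jjccccccZ ⇒ jjcccccccZ   [Z ::= c Z]
jjcccccccZ ⇒ jjccccccccZ   [Z ::= c Z]
jjccccccccZ ⇒ jjcccccccccZ   [Z ::= c Z]
jjcccccccccZ ⇒ jjcccccccccc   [Z ::= c]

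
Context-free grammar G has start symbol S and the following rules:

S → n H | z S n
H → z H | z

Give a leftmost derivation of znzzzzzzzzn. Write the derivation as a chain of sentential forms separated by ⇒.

S⇒zSn⇒znHn⇒znzHn⇒znzzHn⇒znzzzHn⇒znzzzzHn⇒znzzzzzHn⇒znzzzzzzHn⇒znzzzzzzzHn⇒znzzzzzzzzn

S ⇒ zSn   [S → z S n]
zSn ⇒ znHn   [S → n H]
znHn ⇒ znzHn   [H → z H]
znzHn ⇒ znzzHn   [H → z H]
znzzHn ⇒ znzzzHn   [H → z H]
znzzzHn ⇒ znzzzzHn   [H → z H]
znzzzzHn ⇒ znzzzzzHn   [H → z H]
znzzzzzHn ⇒ znzzzzzzHn   [H → z H]
znzzzzzzHn ⇒ znzzzzzzzHn   [H → z H]
znzzzzzzzHn ⇒ znzzzzzzzzn   [H → z]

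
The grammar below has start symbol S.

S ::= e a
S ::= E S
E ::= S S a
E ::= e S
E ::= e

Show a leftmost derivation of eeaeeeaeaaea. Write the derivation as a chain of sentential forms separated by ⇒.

S⇒ES⇒eSS⇒eeaS⇒eeaES⇒eeaeS⇒eeaeES⇒eeaeSSaS⇒eeaeESSaS⇒eeaeeSSaS⇒eeaeeeaSaS⇒eeaeeeaeaaS⇒eeaeeeaeaaea

S ⇒ ES   [S ::= E S]
ES ⇒ eSS   [E ::= e S]
eSS ⇒ eeaS   [S ::= e a]
eeaS ⇒ eeaES   [S ::= E S]
eeaES ⇒ eeaeS   [E ::= e]
eeaeS ⇒ eeaeES   [S ::= E S]
eeaeES ⇒ eeaeSSaS   [E ::= S S a]
eeaeSSaS ⇒ eeaeESSaS   [S ::= E S]
eeaeESSaS ⇒ eeaeeSSaS   [E ::= e]
eeaeeSSaS ⇒ eeaeeeaSaS   [S ::= e a]
eeaeeeaSaS ⇒ eeaeeeaeaaS   [S ::= e a]
eeaeeeaeaaS ⇒ eeaeeeaeaaea   [S ::= e a]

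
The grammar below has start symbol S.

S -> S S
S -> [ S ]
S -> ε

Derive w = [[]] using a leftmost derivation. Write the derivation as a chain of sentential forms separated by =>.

S => [S] => [[S]] => [[]]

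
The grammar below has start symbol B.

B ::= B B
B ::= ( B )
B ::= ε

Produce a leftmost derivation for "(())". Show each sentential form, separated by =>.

B => BB   [B ::= B B]
BB => BBB   [B ::= B B]
BBB => (B)BB   [B ::= ( B )]
(B)BB => (BB)BB   [B ::= B B]
(BB)BB => ((B)B)BB   [B ::= ( B )]
((B)B)BB => (()B)BB   [B ::= ε]
(()B)BB => (())BB   [B ::= ε]
(())BB => (())B   [B ::= ε]
(())B => (())   [B ::= ε]

B => BB => BBB => (B)BB => (BB)BB => ((B)B)BB => (()B)BB => (())BB => (())B => (())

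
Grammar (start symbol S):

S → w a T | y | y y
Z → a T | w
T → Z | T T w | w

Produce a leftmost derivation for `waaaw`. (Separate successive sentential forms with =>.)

S => waT => waZ => waaT => waaZ => waaaT => waaaw

S => waT   [S → w a T]
waT => waZ   [T → Z]
waZ => waaT   [Z → a T]
waaT => waaZ   [T → Z]
waaZ => waaaT   [Z → a T]
waaaT => waaaw   [T → w]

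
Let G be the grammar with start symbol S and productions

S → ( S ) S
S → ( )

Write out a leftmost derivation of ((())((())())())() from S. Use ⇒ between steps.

S ⇒ (S)S ⇒ ((S)S)S ⇒ ((())S)S ⇒ ((())(S)S)S ⇒ ((())((S)S)S)S ⇒ ((())((())S)S)S ⇒ ((())((())())S)S ⇒ ((())((())())())S ⇒ ((())((())())())()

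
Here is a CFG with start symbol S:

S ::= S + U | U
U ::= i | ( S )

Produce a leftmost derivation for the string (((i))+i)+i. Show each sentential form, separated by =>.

S => S+U   [S ::= S + U]
S+U => U+U   [S ::= U]
U+U => (S)+U   [U ::= ( S )]
(S)+U => (S+U)+U   [S ::= S + U]
(S+U)+U => (U+U)+U   [S ::= U]
(U+U)+U => ((S)+U)+U   [U ::= ( S )]
((S)+U)+U => ((U)+U)+U   [S ::= U]
((U)+U)+U => (((S))+U)+U   [U ::= ( S )]
(((S))+U)+U => (((U))+U)+U   [S ::= U]
(((U))+U)+U => (((i))+U)+U   [U ::= i]
(((i))+U)+U => (((i))+i)+U   [U ::= i]
(((i))+i)+U => (((i))+i)+i   [U ::= i]

S=>S+U=>U+U=>(S)+U=>(S+U)+U=>(U+U)+U=>((S)+U)+U=>((U)+U)+U=>(((S))+U)+U=>(((U))+U)+U=>(((i))+U)+U=>(((i))+i)+U=>(((i))+i)+i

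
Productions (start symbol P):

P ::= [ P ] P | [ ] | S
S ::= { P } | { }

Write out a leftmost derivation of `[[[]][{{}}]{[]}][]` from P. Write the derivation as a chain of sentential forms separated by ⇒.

P ⇒ [P]P   [P ::= [ P ] P]
[P]P ⇒ [[P]P]P   [P ::= [ P ] P]
[[P]P]P ⇒ [[[]]P]P   [P ::= [ ]]
[[[]]P]P ⇒ [[[]][P]P]P   [P ::= [ P ] P]
[[[]][P]P]P ⇒ [[[]][S]P]P   [P ::= S]
[[[]][S]P]P ⇒ [[[]][{P}]P]P   [S ::= { P }]
[[[]][{P}]P]P ⇒ [[[]][{S}]P]P   [P ::= S]
[[[]][{S}]P]P ⇒ [[[]][{{}}]P]P   [S ::= { }]
[[[]][{{}}]P]P ⇒ [[[]][{{}}]S]P   [P ::= S]
[[[]][{{}}]S]P ⇒ [[[]][{{}}]{P}]P   [S ::= { P }]
[[[]][{{}}]{P}]P ⇒ [[[]][{{}}]{[]}]P   [P ::= [ ]]
[[[]][{{}}]{[]}]P ⇒ [[[]][{{}}]{[]}][]   [P ::= [ ]]

P ⇒ [P]P ⇒ [[P]P]P ⇒ [[[]]P]P ⇒ [[[]][P]P]P ⇒ [[[]][S]P]P ⇒ [[[]][{P}]P]P ⇒ [[[]][{S}]P]P ⇒ [[[]][{{}}]P]P ⇒ [[[]][{{}}]S]P ⇒ [[[]][{{}}]{P}]P ⇒ [[[]][{{}}]{[]}]P ⇒ [[[]][{{}}]{[]}][]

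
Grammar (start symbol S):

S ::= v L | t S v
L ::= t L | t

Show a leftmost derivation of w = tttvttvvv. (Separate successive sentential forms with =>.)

S => tSv => ttSvv => tttSvvv => tttvLvvv => tttvtLvvv => tttvttvvv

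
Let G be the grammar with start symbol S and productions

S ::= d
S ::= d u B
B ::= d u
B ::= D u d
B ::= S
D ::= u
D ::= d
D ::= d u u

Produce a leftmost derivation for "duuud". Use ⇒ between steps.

S ⇒ duB ⇒ duDud ⇒ duuud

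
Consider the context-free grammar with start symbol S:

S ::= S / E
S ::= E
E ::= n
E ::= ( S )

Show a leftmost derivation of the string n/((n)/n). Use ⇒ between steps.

S ⇒ S/E ⇒ E/E ⇒ n/E ⇒ n/(S) ⇒ n/(S/E) ⇒ n/(E/E) ⇒ n/((S)/E) ⇒ n/((E)/E) ⇒ n/((n)/E) ⇒ n/((n)/n)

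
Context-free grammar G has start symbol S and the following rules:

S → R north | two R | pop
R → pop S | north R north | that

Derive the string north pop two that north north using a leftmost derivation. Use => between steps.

S => R north => north R north north => north pop S north north => north pop two R north north => north pop two that north north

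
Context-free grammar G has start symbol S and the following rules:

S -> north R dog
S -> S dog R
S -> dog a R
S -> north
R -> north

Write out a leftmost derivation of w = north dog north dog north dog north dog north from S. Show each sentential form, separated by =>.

S => S dog R => S dog R dog R => S dog R dog R dog R => S dog R dog R dog R dog R => north dog R dog R dog R dog R => north dog north dog R dog R dog R => north dog north dog north dog R dog R => north dog north dog north dog north dog R => north dog north dog north dog north dog north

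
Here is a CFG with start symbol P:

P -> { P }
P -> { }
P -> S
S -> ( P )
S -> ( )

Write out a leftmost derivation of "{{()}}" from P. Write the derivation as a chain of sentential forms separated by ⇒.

P⇒{P}⇒{{P}}⇒{{S}}⇒{{()}}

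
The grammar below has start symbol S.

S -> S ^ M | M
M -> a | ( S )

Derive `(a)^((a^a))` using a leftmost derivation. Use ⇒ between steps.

S ⇒ S^M   [S -> S ^ M]
S^M ⇒ M^M   [S -> M]
M^M ⇒ (S)^M   [M -> ( S )]
(S)^M ⇒ (M)^M   [S -> M]
(M)^M ⇒ (a)^M   [M -> a]
(a)^M ⇒ (a)^(S)   [M -> ( S )]
(a)^(S) ⇒ (a)^(M)   [S -> M]
(a)^(M) ⇒ (a)^((S))   [M -> ( S )]
(a)^((S)) ⇒ (a)^((S^M))   [S -> S ^ M]
(a)^((S^M)) ⇒ (a)^((M^M))   [S -> M]
(a)^((M^M)) ⇒ (a)^((a^M))   [M -> a]
(a)^((a^M)) ⇒ (a)^((a^a))   [M -> a]

S⇒S^M⇒M^M⇒(S)^M⇒(M)^M⇒(a)^M⇒(a)^(S)⇒(a)^(M)⇒(a)^((S))⇒(a)^((S^M))⇒(a)^((M^M))⇒(a)^((a^M))⇒(a)^((a^a))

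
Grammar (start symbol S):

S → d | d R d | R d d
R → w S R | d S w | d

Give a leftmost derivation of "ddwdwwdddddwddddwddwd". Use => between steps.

S=>dRd=>ddSwd=>ddRddwd=>ddwSRddwd=>ddwdRddwd=>ddwdwSRddwd=>ddwdwRddRddwd=>ddwdwwSRddRddwd=>ddwdwwRddRddRddwd=>ddwdwwdddRddRddwd=>ddwdwwddddSwddRddwd=>ddwdwwdddddwddRddwd=>ddwdwwdddddwdddSwddwd=>ddwdwwdddddwddddwddwd

S => dRd   [S → d R d]
dRd => ddSwd   [R → d S w]
ddSwd => ddRddwd   [S → R d d]
ddRddwd => ddwSRddwd   [R → w S R]
ddwSRddwd => ddwdRddwd   [S → d]
ddwdRddwd => ddwdwSRddwd   [R → w S R]
ddwdwSRddwd => ddwdwRddRddwd   [S → R d d]
ddwdwRddRddwd => ddwdwwSRddRddwd   [R → w S R]
ddwdwwSRddRddwd => ddwdwwRddRddRddwd   [S → R d d]
ddwdwwRddRddRddwd => ddwdwwdddRddRddwd   [R → d]
ddwdwwdddRddRddwd => ddwdwwddddSwddRddwd   [R → d S w]
ddwdwwddddSwddRddwd => ddwdwwdddddwddRddwd   [S → d]
ddwdwwdddddwddRddwd => ddwdwwdddddwdddSwddwd   [R → d S w]
ddwdwwdddddwdddSwddwd => ddwdwwdddddwddddwddwd   [S → d]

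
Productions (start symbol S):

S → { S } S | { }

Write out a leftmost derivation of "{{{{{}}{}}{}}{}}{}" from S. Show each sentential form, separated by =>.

S=>{S}S=>{{S}S}S=>{{{S}S}S}S=>{{{{S}S}S}S}S=>{{{{{}}S}S}S}S=>{{{{{}}{}}S}S}S=>{{{{{}}{}}{}}S}S=>{{{{{}}{}}{}}{}}S=>{{{{{}}{}}{}}{}}{}

S => {S}S   [S → { S } S]
{S}S => {{S}S}S   [S → { S } S]
{{S}S}S => {{{S}S}S}S   [S → { S } S]
{{{S}S}S}S => {{{{S}S}S}S}S   [S → { S } S]
{{{{S}S}S}S}S => {{{{{}}S}S}S}S   [S → { }]
{{{{{}}S}S}S}S => {{{{{}}{}}S}S}S   [S → { }]
{{{{{}}{}}S}S}S => {{{{{}}{}}{}}S}S   [S → { }]
{{{{{}}{}}{}}S}S => {{{{{}}{}}{}}{}}S   [S → { }]
{{{{{}}{}}{}}{}}S => {{{{{}}{}}{}}{}}{}   [S → { }]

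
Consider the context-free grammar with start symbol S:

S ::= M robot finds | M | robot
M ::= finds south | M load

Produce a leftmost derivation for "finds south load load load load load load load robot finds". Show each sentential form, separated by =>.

S => M robot finds => M load robot finds => M load load robot finds => M load load load robot finds => M load load load load robot finds => M load load load load load robot finds => M load load load load load load robot finds => M load load load load load load load robot finds => finds south load load load load load load load robot finds

S => M robot finds   [S ::= M robot finds]
M robot finds => M load robot finds   [M ::= M load]
M load robot finds => M load load robot finds   [M ::= M load]
M load load robot finds => M load load load robot finds   [M ::= M load]
M load load load robot finds => M load load load load robot finds   [M ::= M load]
M load load load load robot finds => M load load load load load robot finds   [M ::= M load]
M load load load load load robot finds => M load load load load load load robot finds   [M ::= M load]
M load load load load load load robot finds => M load load load load load load load robot finds   [M ::= M load]
M load load load load load load load robot finds => finds south load load load load load load load robot finds   [M ::= finds south]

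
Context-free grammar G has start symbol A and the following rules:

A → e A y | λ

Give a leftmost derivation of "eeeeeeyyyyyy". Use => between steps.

A=>eAy=>eeAyy=>eeeAyyy=>eeeeAyyyy=>eeeeeAyyyyy=>eeeeeeAyyyyyy=>eeeeeeyyyyyy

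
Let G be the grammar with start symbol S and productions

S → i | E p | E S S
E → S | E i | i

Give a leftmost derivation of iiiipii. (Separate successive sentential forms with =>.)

S => ESS => SSS => EpSS => EipSS => SipSS => ESSipSS => SSSipSS => iSSipSS => iiSipSS => iiiipSS => iiiipiS => iiiipii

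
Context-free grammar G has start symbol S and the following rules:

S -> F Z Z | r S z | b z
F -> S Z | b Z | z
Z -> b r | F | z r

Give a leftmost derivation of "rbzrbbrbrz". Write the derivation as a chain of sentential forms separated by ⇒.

S ⇒ rSz   [S -> r S z]
rSz ⇒ rFZZz   [S -> F Z Z]
rFZZz ⇒ rbZZZz   [F -> b Z]
rbZZZz ⇒ rbzrZZz   [Z -> z r]
rbzrZZz ⇒ rbzrFZz   [Z -> F]
rbzrFZz ⇒ rbzrbZZz   [F -> b Z]
rbzrbZZz ⇒ rbzrbbrZz   [Z -> b r]
rbzrbbrZz ⇒ rbzrbbrbrz   [Z -> b r]

S ⇒ rSz ⇒ rFZZz ⇒ rbZZZz ⇒ rbzrZZz ⇒ rbzrFZz ⇒ rbzrbZZz ⇒ rbzrbbrZz ⇒ rbzrbbrbrz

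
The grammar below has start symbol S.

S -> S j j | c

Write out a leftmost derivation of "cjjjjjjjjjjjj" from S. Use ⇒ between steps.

S⇒Sjj⇒Sjjjj⇒Sjjjjjj⇒Sjjjjjjjj⇒Sjjjjjjjjjj⇒Sjjjjjjjjjjjj⇒cjjjjjjjjjjjj

S ⇒ Sjj   [S -> S j j]
Sjj ⇒ Sjjjj   [S -> S j j]
Sjjjj ⇒ Sjjjjjj   [S -> S j j]
Sjjjjjj ⇒ Sjjjjjjjj   [S -> S j j]
Sjjjjjjjj ⇒ Sjjjjjjjjjj   [S -> S j j]
Sjjjjjjjjjj ⇒ Sjjjjjjjjjjjj   [S -> S j j]
Sjjjjjjjjjjjj ⇒ cjjjjjjjjjjjj   [S -> c]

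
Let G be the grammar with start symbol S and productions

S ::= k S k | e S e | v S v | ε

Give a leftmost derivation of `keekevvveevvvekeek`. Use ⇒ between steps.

S ⇒ kSk ⇒ keSek ⇒ keeSeek ⇒ keekSkeek ⇒ keekeSekeek ⇒ keekevSvekeek ⇒ keekevvSvvekeek ⇒ keekevvvSvvvekeek ⇒ keekevvveSevvvekeek ⇒ keekevvveevvvekeek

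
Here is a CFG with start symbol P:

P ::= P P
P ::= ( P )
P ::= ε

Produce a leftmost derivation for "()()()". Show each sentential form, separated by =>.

P=>PP=>PPP=>PPPP=>(P)PPP=>()PPP=>()(P)PP=>()()PP=>()()(P)P=>()()()P=>()()()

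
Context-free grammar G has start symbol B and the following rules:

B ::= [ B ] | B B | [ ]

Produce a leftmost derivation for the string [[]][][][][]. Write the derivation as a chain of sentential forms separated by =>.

B => BB => BBB => [B]BB => [[]]BB => [[]]BBB => [[]]BBBB => [[]][]BBB => [[]][][]BB => [[]][][][]B => [[]][][][][]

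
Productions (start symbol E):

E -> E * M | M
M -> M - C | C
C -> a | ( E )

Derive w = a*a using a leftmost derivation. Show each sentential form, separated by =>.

E => E*M   [E -> E * M]
E*M => M*M   [E -> M]
M*M => C*M   [M -> C]
C*M => a*M   [C -> a]
a*M => a*C   [M -> C]
a*C => a*a   [C -> a]

E=>E*M=>M*M=>C*M=>a*M=>a*C=>a*a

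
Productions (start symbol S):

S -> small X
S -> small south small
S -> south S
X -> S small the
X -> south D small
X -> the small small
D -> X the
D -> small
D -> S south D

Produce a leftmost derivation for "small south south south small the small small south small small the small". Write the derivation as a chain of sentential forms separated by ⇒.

S ⇒ small X   [S -> small X]
small X ⇒ small south D small   [X -> south D small]
small south D small ⇒ small south X the small   [D -> X the]
small south X the small ⇒ small south south D small the small   [X -> south D small]
small south south D small the small ⇒ small south south S south D small the small   [D -> S south D]
small south south S south D small the small ⇒ small south south south S south D small the small   [S -> south S]
small south south south S south D small the small ⇒ small south south south small X south D small the small   [S -> small X]
small south south south small X south D small the small ⇒ small south south south small the small small south D small the small   [X -> the small small]
small south south south small the small small south D small the small ⇒ small south south south small the small small south small small the small   [D -> small]

S ⇒ small X ⇒ small south D small ⇒ small south X the small ⇒ small south south D small the small ⇒ small south south S south D small the small ⇒ small south south south S south D small the small ⇒ small south south south small X south D small the small ⇒ small south south south small the small small south D small the small ⇒ small south south south small the small small south small small the small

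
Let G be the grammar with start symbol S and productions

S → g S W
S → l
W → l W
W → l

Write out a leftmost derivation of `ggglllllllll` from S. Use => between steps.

S => gSW => ggSWW => gggSWWW => ggglWWW => gggllWWW => ggglllWWW => gggllllWWW => ggglllllWWW => gggllllllWW => ggglllllllWW => gggllllllllW => ggglllllllll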